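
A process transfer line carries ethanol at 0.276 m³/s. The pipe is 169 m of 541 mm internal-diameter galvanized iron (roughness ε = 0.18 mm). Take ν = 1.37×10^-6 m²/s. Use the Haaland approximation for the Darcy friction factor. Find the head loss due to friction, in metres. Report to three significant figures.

h_f ≈ 0.378 m

V = 4Q/(πD²) = 4·0.276/(π·0.541²) = 1.201 m/s
Re = VD/ν = 1.201·0.541/1.37×10^-6 = 4.74×10^5 → turbulent
ε/D = 0.18/541 = 3.33×10^-4
Haaland: f = 0.01647
h_f = f(L/D)V²/(2g) = 0.01647·(169/0.541)·1.201²/(2·9.81) = 0.3779 m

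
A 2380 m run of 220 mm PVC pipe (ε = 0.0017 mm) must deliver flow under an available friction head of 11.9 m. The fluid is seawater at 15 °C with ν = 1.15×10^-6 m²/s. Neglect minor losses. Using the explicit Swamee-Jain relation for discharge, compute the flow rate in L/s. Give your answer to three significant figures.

Q ≈ 45.1 L/s

Swamee-Jain (Type II): Q = -0.965·√(gD⁵h_f/L)·ln[ε/(3.7D) + √(3.17ν²L/(gD³h_f))]
√(gD⁵h_f/L) = √(9.81·0.220⁵·11.9/2380) = 0.005028
ε/(3.7D) = 2.09×10^-6; √(3.17ν²L/(gD³h_f)) = 8.96×10^-5
Q = -0.965·0.005028·ln(9.168×10^-5) = 0.04511 m³/s
Check: V = 1.19 m/s, Re = 2.27×10^5, f = 0.01523, h_f = 11.8 m ≈ 11.9 m ✓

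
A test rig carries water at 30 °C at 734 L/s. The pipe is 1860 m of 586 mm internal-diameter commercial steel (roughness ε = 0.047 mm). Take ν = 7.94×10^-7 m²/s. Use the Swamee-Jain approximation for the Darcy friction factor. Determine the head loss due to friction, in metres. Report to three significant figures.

V = 4Q/(πD²) = 4·0.734/(π·0.586²) = 2.722 m/s
Re = VD/ν = 2.722·0.586/7.94×10^-7 = 2.01×10^6 → turbulent
ε/D = 0.047/586 = 8.02×10^-5
Swamee-Jain: f = 0.01251
h_f = f(L/D)V²/(2g) = 0.01251·(1860/0.586)·2.722²/(2·9.81) = 14.99 m

h_f ≈ 15.0 m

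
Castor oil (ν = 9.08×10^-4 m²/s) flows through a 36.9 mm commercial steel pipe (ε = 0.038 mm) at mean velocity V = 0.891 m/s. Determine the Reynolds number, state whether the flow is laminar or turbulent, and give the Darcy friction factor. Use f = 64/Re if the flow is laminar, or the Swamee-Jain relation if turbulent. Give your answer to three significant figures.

Re ≈ 36.2; laminar; f = 64/Re ≈ 1.77

Re = VD/ν = 0.8910·0.0369/9.08×10^-4 = 36.2
Re < 2300 → laminar → f = 64/Re = 1.768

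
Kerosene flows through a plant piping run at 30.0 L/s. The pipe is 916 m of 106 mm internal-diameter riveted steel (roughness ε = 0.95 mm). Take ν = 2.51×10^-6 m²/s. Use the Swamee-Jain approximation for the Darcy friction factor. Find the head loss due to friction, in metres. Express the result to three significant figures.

h_f ≈ 189 m

V = 4Q/(πD²) = 4·0.0300/(π·0.106²) = 3.400 m/s
Re = VD/ν = 3.400·0.106/2.51×10^-6 = 1.44×10^5 → turbulent
ε/D = 0.95/106 = 0.00896
Swamee-Jain: f = 0.03719
h_f = f(L/D)V²/(2g) = 0.03719·(916/0.106)·3.400²/(2·9.81) = 189.3 m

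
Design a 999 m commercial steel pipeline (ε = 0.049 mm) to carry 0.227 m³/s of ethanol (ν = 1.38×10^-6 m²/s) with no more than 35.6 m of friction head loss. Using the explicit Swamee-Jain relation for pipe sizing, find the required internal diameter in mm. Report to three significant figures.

D ≈ 285 mm

Swamee-Jain (Type III): D = 0.66·[ε^1.25·(LQ²/(gh_f))^4.75 + ν·Q^9.4·(L/(gh_f))^5.2]^0.04
LQ²/(gh_f) = 0.1474; L/(gh_f) = 2.861
Term 1 = ε^1.25·(…)^4.75 = 4.60×10^-10; Term 2 = ν·Q^9.4·(…)^5.2 = 2.88×10^-10
D = 0.66·(4.60×10^-10 + 2.88×10^-10)^0.04 = 0.2848 m = 285 mm
Check: V = 3.56 m/s, Re = 7.35×10^5, f = 0.01476, h_f = 33.5 m ≈ 35.6 m ✓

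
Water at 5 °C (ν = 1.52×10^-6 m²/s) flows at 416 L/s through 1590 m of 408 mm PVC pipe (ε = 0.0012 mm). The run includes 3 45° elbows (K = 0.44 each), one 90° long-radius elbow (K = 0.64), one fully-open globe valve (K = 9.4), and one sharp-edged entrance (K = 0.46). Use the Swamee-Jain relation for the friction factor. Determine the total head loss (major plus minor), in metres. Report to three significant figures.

V = 4Q/(πD²) = 3.182 m/s; V²/2g = 0.5160 m
Re = 8.54×10^5, ε/D = 2.94×10^-6 → f = 0.01199 (Swamee-Jain)
Major: h_f = f(L/D)·V²/2g = 0.01199·3897·0.5160 = 24.11 m
Minor: ΣK = 11.8; h_m = ΣK·V²/2g = 6.099 m
Total H_L = 24.11 + 6.099 = 30.21 m

H_L ≈ 30.2 m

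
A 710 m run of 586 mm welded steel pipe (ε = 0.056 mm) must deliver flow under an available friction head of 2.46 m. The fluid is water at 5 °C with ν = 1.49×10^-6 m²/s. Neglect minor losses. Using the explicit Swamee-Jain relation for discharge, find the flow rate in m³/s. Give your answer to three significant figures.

Q ≈ 0.456 m³/s

Swamee-Jain (Type II): Q = -0.965·√(gD⁵h_f/L)·ln[ε/(3.7D) + √(3.17ν²L/(gD³h_f))]
√(gD⁵h_f/L) = √(9.81·0.586⁵·2.46/710) = 0.04846
ε/(3.7D) = 2.58×10^-5; √(3.17ν²L/(gD³h_f)) = 3.21×10^-5
Q = -0.965·0.04846·ln(5.791×10^-5) = 0.4563 m³/s
Check: V = 1.69 m/s, Re = 6.65×10^5, f = 0.01397, h_f = 2.47 m ≈ 2.46 m ✓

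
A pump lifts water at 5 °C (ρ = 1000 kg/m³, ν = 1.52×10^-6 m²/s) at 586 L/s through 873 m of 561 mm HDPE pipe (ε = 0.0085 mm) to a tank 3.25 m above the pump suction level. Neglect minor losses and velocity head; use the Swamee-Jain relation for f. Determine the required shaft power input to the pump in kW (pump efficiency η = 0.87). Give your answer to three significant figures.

P_shaft ≈ 57.4 kW

V = 4Q/(πD²) = 2.371 m/s; Re = 8.75×10^5; ε/D = 1.52×10^-5; f = 0.01221
h_f = f(L/D)V²/2g = 5.443 m
Total head H = z + h_f = 3.25 + 5.443 = 8.693 m
P_hyd = ρgQH = 1000·9.81·0.586·8.693 = 49.97 kW
P_shaft = P_hyd/η = 49.97/0.87 = 57.44 kW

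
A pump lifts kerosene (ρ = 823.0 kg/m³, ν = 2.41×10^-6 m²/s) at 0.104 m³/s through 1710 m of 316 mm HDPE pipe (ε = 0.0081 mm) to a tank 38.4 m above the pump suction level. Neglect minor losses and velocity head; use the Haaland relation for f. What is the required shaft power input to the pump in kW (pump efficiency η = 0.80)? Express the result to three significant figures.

P_shaft ≈ 48.5 kW

V = 4Q/(πD²) = 1.326 m/s; Re = 1.74×10^5; ε/D = 2.56×10^-5; f = 0.01608
h_f = f(L/D)V²/2g = 7.798 m
Total head H = z + h_f = 38.4 + 7.798 = 46.20 m
P_hyd = ρgQH = 823.0·9.81·0.104·46.20 = 38.79 kW
P_shaft = P_hyd/η = 38.79/0.80 = 48.49 kW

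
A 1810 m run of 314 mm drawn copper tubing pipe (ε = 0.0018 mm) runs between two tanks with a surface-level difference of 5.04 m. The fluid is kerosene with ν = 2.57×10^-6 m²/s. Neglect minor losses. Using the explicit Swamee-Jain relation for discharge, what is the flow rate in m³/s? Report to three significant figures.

Q ≈ 0.0771 m³/s

Swamee-Jain (Type II): Q = -0.965·√(gD⁵h_f/L)·ln[ε/(3.7D) + √(3.17ν²L/(gD³h_f))]
√(gD⁵h_f/L) = √(9.81·0.314⁵·5.04/1810) = 0.009131
ε/(3.7D) = 1.55×10^-6; √(3.17ν²L/(gD³h_f)) = 1.57×10^-4
Q = -0.965·0.009131·ln(1.589×10^-4) = 0.07708 m³/s
Check: V = 0.995 m/s, Re = 1.22×10^5, f = 0.01719, h_f = 5.00 m ≈ 5.04 m ✓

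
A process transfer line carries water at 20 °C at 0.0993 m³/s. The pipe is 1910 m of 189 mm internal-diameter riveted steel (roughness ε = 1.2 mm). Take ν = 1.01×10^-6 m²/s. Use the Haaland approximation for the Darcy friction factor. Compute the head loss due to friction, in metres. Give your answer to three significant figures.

h_f ≈ 212 m

V = 4Q/(πD²) = 4·0.0993/(π·0.189²) = 3.539 m/s
Re = VD/ν = 3.539·0.189/1.01×10^-6 = 6.62×10^5 → turbulent
ε/D = 1.2/189 = 0.00635
Haaland: f = 0.03287
h_f = f(L/D)V²/(2g) = 0.03287·(1910/0.189)·3.539²/(2·9.81) = 212.1 m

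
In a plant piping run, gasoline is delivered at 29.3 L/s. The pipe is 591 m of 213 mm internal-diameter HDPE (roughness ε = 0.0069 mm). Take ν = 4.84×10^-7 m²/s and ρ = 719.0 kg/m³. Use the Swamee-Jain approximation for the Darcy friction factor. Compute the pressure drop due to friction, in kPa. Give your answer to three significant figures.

Δp ≈ 9.64 kPa

V = 4Q/(πD²) = 4·0.0293/(π·0.213²) = 0.8223 m/s
Re = VD/ν = 0.8223·0.213/4.84×10^-7 = 3.62×10^5 → turbulent
ε/D = 0.0069/213 = 3.24×10^-5
Swamee-Jain: f = 0.01430
h_f = f(L/D)V²/(2g) = 0.01430·(591/0.213)·0.8223²/(2·9.81) = 1.367 m
Δp = ρg·h_f = 719.0·9.81·1.367 = 9.642 kPa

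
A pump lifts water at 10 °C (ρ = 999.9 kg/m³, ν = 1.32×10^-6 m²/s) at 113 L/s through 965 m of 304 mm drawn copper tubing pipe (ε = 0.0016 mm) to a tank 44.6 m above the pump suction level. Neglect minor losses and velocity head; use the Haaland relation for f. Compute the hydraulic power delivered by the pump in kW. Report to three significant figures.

V = 4Q/(πD²) = 1.557 m/s; Re = 3.59×10^5; ε/D = 5.26×10^-6; f = 0.01392
h_f = f(L/D)V²/2g = 5.459 m
Total head H = z + h_f = 44.6 + 5.459 = 50.06 m
P_hyd = ρgQH = 999.9·9.81·0.113·50.06 = 55.49 kW

P_hyd ≈ 55.5 kW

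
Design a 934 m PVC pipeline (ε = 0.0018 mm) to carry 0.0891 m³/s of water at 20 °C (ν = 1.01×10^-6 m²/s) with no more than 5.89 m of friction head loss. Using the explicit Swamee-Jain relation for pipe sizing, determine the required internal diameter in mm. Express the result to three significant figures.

Swamee-Jain (Type III): D = 0.66·[ε^1.25·(LQ²/(gh_f))^4.75 + ν·Q^9.4·(L/(gh_f))^5.2]^0.04
LQ²/(gh_f) = 0.1283; L/(gh_f) = 16.16
Term 1 = ε^1.25·(…)^4.75 = 3.83×10^-12; Term 2 = ν·Q^9.4·(…)^5.2 = 2.62×10^-10
D = 0.66·(3.83×10^-12 + 2.62×10^-10)^0.04 = 0.2732 m = 273 mm
Check: V = 1.52 m/s, Re = 4.11×10^5, f = 0.01366, h_f = 5.50 m ≈ 5.89 m ✓

D ≈ 273 mm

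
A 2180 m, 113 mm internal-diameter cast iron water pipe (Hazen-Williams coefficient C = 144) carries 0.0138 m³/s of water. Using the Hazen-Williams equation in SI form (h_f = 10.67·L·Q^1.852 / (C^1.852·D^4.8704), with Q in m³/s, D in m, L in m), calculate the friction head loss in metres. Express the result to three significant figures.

h_f ≈ 34.4 m

h_f = 10.67·2180·0.0138^1.852 / (144^1.852·0.113^4.8704) = 34.38 m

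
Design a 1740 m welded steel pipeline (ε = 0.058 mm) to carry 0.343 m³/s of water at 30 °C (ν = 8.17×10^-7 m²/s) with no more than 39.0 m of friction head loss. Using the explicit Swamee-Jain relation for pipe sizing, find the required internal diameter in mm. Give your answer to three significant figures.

Swamee-Jain (Type III): D = 0.66·[ε^1.25·(LQ²/(gh_f))^4.75 + ν·Q^9.4·(L/(gh_f))^5.2]^0.04
LQ²/(gh_f) = 0.5351; L/(gh_f) = 4.548
Term 1 = ε^1.25·(…)^4.75 = 2.60×10^-7; Term 2 = ν·Q^9.4·(…)^5.2 = 9.22×10^-8
D = 0.66·(2.60×10^-7 + 9.22×10^-8)^0.04 = 0.3642 m = 364 mm
Check: V = 3.29 m/s, Re = 1.47×10^6, f = 0.01399, h_f = 36.9 m ≈ 39.0 m ✓

D ≈ 364 mm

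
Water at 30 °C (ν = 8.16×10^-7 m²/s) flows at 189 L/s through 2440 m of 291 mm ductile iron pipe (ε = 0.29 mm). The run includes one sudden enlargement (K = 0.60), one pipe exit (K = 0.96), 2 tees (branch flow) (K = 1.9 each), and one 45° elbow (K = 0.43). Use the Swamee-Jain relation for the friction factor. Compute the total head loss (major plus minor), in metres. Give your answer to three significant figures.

V = 4Q/(πD²) = 2.842 m/s; V²/2g = 0.4116 m
Re = 1.01×10^6, ε/D = 9.97×10^-4 → f = 0.02001 (Swamee-Jain)
Major: h_f = f(L/D)·V²/2g = 0.02001·8385·0.4116 = 69.06 m
Minor: ΣK = 5.79; h_m = ΣK·V²/2g = 2.383 m
Total H_L = 69.06 + 2.383 = 71.44 m

H_L ≈ 71.4 m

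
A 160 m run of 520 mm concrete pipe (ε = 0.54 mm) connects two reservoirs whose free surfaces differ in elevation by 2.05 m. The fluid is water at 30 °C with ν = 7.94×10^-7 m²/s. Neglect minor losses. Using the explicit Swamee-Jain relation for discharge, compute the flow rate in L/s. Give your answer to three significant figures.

Q ≈ 543 L/s

Swamee-Jain (Type II): Q = -0.965·√(gD⁵h_f/L)·ln[ε/(3.7D) + √(3.17ν²L/(gD³h_f))]
√(gD⁵h_f/L) = √(9.81·0.520⁵·2.05/160) = 0.06913
ε/(3.7D) = 2.81×10^-4; √(3.17ν²L/(gD³h_f)) = 1.06×10^-5
Q = -0.965·0.06913·ln(2.913×10^-4) = 0.5431 m³/s
Check: V = 2.56 m/s, Re = 1.67×10^6, f = 0.02006, h_f = 2.06 m ≈ 2.05 m ✓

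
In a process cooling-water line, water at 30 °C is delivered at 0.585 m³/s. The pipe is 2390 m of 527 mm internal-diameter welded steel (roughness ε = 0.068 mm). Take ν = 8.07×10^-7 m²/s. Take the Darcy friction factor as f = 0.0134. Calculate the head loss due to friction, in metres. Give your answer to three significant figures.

V = 4Q/(πD²) = 4·0.585/(π·0.527²) = 2.682 m/s
h_f = f(L/D)V²/(2g) = 0.01340·(2390/0.527)·2.682²/(2·9.81) = 22.28 m

h_f ≈ 22.3 m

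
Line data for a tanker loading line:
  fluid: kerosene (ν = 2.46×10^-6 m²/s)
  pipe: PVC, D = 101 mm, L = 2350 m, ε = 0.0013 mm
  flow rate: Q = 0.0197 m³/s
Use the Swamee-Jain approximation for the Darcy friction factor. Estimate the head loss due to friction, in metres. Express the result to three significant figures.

h_f ≈ 128 m

V = 4Q/(πD²) = 4·0.0197/(π·0.101²) = 2.459 m/s
Re = VD/ν = 2.459·0.101/2.46×10^-6 = 1.01×10^5 → turbulent
ε/D = 0.0013/101 = 1.29×10^-5
Swamee-Jain: f = 0.01791
h_f = f(L/D)V²/(2g) = 0.01791·(2350/0.101)·2.459²/(2·9.81) = 128.4 m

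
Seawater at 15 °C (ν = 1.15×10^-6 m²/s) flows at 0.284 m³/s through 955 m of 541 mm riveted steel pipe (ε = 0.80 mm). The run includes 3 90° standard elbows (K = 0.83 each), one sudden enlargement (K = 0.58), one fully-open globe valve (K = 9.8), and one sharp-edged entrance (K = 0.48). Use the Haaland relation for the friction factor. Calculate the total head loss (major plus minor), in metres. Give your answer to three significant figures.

V = 4Q/(πD²) = 1.235 m/s; V²/2g = 0.07780 m
Re = 5.81×10^5, ε/D = 0.00148 → f = 0.02203 (Haaland)
Major: h_f = f(L/D)·V²/2g = 0.02203·1765·0.07780 = 3.026 m
Minor: ΣK = 13.3; h_m = ΣK·V²/2g = 1.039 m
Total H_L = 3.026 + 1.039 = 4.065 m

H_L ≈ 4.06 m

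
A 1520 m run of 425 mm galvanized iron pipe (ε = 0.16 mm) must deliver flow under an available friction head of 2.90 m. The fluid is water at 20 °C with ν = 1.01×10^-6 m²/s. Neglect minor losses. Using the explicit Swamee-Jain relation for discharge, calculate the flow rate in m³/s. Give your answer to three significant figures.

Q ≈ 0.137 m³/s

Swamee-Jain (Type II): Q = -0.965·√(gD⁵h_f/L)·ln[ε/(3.7D) + √(3.17ν²L/(gD³h_f))]
√(gD⁵h_f/L) = √(9.81·0.425⁵·2.90/1520) = 0.01611
ε/(3.7D) = 1.02×10^-4; √(3.17ν²L/(gD³h_f)) = 4.74×10^-5
Q = -0.965·0.01611·ln(1.492×10^-4) = 0.1370 m³/s
Check: V = 0.965 m/s, Re = 4.06×10^5, f = 0.01718, h_f = 2.92 m ≈ 2.90 m ✓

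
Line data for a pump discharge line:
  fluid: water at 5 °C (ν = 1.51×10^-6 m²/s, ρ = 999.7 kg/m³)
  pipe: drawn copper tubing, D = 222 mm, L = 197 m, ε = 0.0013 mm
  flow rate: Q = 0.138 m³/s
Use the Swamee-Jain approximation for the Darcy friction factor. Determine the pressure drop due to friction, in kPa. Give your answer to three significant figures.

Δp ≈ 73.7 kPa

V = 4Q/(πD²) = 4·0.138/(π·0.222²) = 3.565 m/s
Re = VD/ν = 3.565·0.222/1.51×10^-6 = 5.24×10^5 → turbulent
ε/D = 0.0013/222 = 5.86×10^-6
Swamee-Jain: f = 0.01308
h_f = f(L/D)V²/(2g) = 0.01308·(197/0.222)·3.565²/(2·9.81) = 7.519 m
Δp = ρg·h_f = 999.7·9.81·7.519 = 73.74 kPa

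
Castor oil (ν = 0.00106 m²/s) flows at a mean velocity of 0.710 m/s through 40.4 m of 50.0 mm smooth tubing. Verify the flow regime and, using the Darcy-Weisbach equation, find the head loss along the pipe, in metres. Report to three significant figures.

Re = VD/ν = 0.710·0.05000/0.00106 = 33.5 → laminar (Re < 2300)
f = 64/Re = 1.911
h_f = f(L/D)V²/(2g) = 1.911·(40.4/0.05000)·0.710²/(2·9.81) = 39.67 m

h_f ≈ 39.7 m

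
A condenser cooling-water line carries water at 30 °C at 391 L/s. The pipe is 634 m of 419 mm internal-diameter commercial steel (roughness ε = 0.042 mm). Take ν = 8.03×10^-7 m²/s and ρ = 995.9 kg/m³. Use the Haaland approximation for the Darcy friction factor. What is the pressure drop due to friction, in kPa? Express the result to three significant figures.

V = 4Q/(πD²) = 4·0.391/(π·0.419²) = 2.836 m/s
Re = VD/ν = 2.836·0.419/8.03×10^-7 = 1.48×10^6 → turbulent
ε/D = 0.042/419 = 1.00×10^-4
Haaland: f = 0.01296
h_f = f(L/D)V²/(2g) = 0.01296·(634/0.419)·2.836²/(2·9.81) = 8.037 m
Δp = ρg·h_f = 995.9·9.81·8.037 = 78.52 kPa

Δp ≈ 78.5 kPa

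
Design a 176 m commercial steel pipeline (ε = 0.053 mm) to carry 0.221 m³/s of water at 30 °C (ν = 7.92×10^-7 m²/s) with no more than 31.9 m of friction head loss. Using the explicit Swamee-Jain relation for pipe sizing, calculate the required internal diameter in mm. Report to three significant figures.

D ≈ 205 mm

Swamee-Jain (Type III): D = 0.66·[ε^1.25·(LQ²/(gh_f))^4.75 + ν·Q^9.4·(L/(gh_f))^5.2]^0.04
LQ²/(gh_f) = 0.02747; L/(gh_f) = 0.5624
Term 1 = ε^1.25·(…)^4.75 = 1.74×10^-13; Term 2 = ν·Q^9.4·(…)^5.2 = 2.73×10^-14
D = 0.66·(1.74×10^-13 + 2.73×10^-14)^0.04 = 0.2050 m = 205 mm
Check: V = 6.70 m/s, Re = 1.73×10^6, f = 0.01504, h_f = 29.5 m ≈ 31.9 m ✓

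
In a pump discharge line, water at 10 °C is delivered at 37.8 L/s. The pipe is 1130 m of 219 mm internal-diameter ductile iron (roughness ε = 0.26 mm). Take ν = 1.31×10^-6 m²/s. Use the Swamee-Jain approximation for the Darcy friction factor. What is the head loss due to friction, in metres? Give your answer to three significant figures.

h_f ≈ 5.86 m

V = 4Q/(πD²) = 4·0.0378/(π·0.219²) = 1.003 m/s
Re = VD/ν = 1.003·0.219/1.31×10^-6 = 1.68×10^5 → turbulent
ε/D = 0.26/219 = 0.00119
Swamee-Jain: f = 0.02212
h_f = f(L/D)V²/(2g) = 0.02212·(1130/0.219)·1.003²/(2·9.81) = 5.858 m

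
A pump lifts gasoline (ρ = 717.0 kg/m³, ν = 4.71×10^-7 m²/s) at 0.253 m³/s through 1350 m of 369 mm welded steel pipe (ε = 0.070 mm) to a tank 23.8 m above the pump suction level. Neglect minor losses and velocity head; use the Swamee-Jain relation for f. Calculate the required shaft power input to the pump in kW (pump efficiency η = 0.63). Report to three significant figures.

P_shaft ≈ 109 kW

V = 4Q/(πD²) = 2.366 m/s; Re = 1.85×10^6; ε/D = 1.90×10^-4; f = 0.01423
h_f = f(L/D)V²/2g = 14.85 m
Total head H = z + h_f = 23.8 + 14.85 = 38.65 m
P_hyd = ρgQH = 717.0·9.81·0.253·38.65 = 68.79 kW
P_shaft = P_hyd/η = 68.79/0.63 = 109.2 kW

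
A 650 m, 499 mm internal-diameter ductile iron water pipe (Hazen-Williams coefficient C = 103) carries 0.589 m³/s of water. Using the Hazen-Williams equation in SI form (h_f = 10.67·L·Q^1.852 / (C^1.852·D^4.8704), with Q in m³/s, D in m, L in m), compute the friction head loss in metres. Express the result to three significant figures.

h_f = 10.67·650·0.589^1.852 / (103^1.852·0.499^4.8704) = 14.39 m

h_f ≈ 14.4 m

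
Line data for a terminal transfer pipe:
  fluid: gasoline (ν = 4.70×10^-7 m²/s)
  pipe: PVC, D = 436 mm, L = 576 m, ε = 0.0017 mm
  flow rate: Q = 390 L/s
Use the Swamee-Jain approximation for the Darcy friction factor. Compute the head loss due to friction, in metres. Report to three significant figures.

h_f ≈ 4.70 m

V = 4Q/(πD²) = 4·0.390/(π·0.436²) = 2.612 m/s
Re = VD/ν = 2.612·0.436/4.70×10^-7 = 2.42×10^6 → turbulent
ε/D = 0.0017/436 = 3.90×10^-6
Swamee-Jain: f = 0.01022
h_f = f(L/D)V²/(2g) = 0.01022·(576/0.436)·2.612²/(2·9.81) = 4.698 m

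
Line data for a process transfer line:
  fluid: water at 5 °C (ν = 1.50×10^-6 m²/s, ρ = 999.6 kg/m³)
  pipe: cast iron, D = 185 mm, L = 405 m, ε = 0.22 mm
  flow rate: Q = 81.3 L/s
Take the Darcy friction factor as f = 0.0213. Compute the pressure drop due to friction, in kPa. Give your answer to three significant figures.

V = 4Q/(πD²) = 4·0.0813/(π·0.185²) = 3.025 m/s
h_f = f(L/D)V²/(2g) = 0.02130·(405/0.185)·3.025²/(2·9.81) = 21.74 m
Δp = ρg·h_f = 999.6·9.81·21.74 = 213.2 kPa

Δp ≈ 213 kPa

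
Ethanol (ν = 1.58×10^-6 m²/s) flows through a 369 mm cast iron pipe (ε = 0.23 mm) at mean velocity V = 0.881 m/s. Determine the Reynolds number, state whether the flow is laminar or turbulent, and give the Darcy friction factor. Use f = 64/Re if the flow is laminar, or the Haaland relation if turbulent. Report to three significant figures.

Re ≈ 2.06×10^5; turbulent; f ≈ 0.0192

Re = VD/ν = 0.8810·0.369/1.58×10^-6 = 2.06×10^5
Re > 4000 → turbulent; ε/D = 6.23×10^-4
Haaland: f = 0.01922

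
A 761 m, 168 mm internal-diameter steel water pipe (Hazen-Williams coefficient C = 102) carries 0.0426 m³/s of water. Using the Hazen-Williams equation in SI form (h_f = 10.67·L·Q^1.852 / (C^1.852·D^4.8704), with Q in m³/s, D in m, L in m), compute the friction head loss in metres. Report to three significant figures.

h_f ≈ 26.6 m

h_f = 10.67·761·0.0426^1.852 / (102^1.852·0.168^4.8704) = 26.57 m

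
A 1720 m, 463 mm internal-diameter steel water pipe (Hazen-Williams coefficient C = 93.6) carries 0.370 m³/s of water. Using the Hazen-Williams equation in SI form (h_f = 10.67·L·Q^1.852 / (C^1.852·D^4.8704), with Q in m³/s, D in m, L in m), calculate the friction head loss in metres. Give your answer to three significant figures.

h_f = 10.67·1720·0.370^1.852 / (93.6^1.852·0.463^4.8704) = 27.67 m

h_f ≈ 27.7 m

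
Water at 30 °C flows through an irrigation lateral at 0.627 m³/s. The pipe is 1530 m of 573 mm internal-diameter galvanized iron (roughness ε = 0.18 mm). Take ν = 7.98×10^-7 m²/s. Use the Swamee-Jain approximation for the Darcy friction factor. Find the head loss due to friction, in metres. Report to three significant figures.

h_f ≈ 12.5 m

V = 4Q/(πD²) = 4·0.627/(π·0.573²) = 2.431 m/s
Re = VD/ν = 2.431·0.573/7.98×10^-7 = 1.75×10^6 → turbulent
ε/D = 0.18/573 = 3.14×10^-4
Swamee-Jain: f = 0.01558
h_f = f(L/D)V²/(2g) = 0.01558·(1530/0.573)·2.431²/(2·9.81) = 12.54 m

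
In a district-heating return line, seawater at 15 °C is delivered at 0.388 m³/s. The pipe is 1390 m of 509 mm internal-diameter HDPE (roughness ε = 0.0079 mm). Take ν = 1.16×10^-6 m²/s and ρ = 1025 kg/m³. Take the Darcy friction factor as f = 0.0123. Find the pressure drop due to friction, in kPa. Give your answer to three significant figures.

Δp ≈ 62.6 kPa

V = 4Q/(πD²) = 4·0.388/(π·0.509²) = 1.907 m/s
h_f = f(L/D)V²/(2g) = 0.01230·(1390/0.509)·1.907²/(2·9.81) = 6.225 m
Δp = ρg·h_f = 1025·9.81·6.225 = 62.59 kPa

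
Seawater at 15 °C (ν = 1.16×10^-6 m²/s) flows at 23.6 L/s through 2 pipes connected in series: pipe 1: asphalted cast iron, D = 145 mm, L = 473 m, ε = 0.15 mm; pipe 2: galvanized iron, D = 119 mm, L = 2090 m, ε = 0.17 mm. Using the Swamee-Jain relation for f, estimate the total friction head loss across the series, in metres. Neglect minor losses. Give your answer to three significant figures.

Pipe 1: V = 1.429 m/s, Re = 1.79×10^5, ε/D = 0.00103, f = 0.02147, h_1 = f(L/D)V²/2g = 7.293 m
Pipe 2: V = 2.122 m/s, Re = 2.18×10^5, ε/D = 0.00143, f = 0.02265, h_2 = f(L/D)V²/2g = 91.30 m
Series → Q common, losses add: H = Σh = 98.59 m

H ≈ 98.6 m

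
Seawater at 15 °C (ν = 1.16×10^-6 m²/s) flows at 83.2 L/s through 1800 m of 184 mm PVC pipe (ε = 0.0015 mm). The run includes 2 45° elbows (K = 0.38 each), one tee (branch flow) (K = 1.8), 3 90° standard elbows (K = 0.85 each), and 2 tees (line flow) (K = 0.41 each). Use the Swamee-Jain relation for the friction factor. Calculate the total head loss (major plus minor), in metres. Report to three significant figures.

H_L ≈ 67.6 m

V = 4Q/(πD²) = 3.129 m/s; V²/2g = 0.4990 m
Re = 4.96×10^5, ε/D = 8.15×10^-6 → f = 0.01324 (Swamee-Jain)
Major: h_f = f(L/D)·V²/2g = 0.01324·9783·0.4990 = 64.63 m
Minor: ΣK = 5.93; h_m = ΣK·V²/2g = 2.959 m
Total H_L = 64.63 + 2.959 = 67.58 m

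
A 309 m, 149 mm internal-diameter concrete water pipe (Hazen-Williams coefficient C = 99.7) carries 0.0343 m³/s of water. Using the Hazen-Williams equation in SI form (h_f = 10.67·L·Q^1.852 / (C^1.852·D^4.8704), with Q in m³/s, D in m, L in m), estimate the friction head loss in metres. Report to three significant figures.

h_f = 10.67·309·0.0343^1.852 / (99.7^1.852·0.149^4.8704) = 13.52 m

h_f ≈ 13.5 m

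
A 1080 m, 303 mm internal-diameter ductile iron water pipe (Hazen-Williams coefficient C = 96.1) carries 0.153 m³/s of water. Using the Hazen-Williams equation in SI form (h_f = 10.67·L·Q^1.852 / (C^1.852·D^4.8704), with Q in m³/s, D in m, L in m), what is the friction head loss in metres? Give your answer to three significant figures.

h_f = 10.67·1080·0.153^1.852 / (96.1^1.852·0.303^4.8704) = 25.42 m

h_f ≈ 25.4 m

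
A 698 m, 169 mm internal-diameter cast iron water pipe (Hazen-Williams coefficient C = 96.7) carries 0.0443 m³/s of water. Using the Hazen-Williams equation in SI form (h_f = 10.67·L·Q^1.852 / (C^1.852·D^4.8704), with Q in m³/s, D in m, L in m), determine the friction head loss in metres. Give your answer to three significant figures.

h_f ≈ 28.1 m

h_f = 10.67·698·0.0443^1.852 / (96.7^1.852·0.169^4.8704) = 28.10 m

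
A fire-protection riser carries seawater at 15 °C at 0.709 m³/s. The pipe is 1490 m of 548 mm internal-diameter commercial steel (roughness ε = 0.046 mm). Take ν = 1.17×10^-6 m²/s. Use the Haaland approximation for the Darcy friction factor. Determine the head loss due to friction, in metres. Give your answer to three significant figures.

h_f ≈ 15.9 m

V = 4Q/(πD²) = 4·0.709/(π·0.548²) = 3.006 m/s
Re = VD/ν = 3.006·0.548/1.17×10^-6 = 1.41×10^6 → turbulent
ε/D = 0.046/548 = 8.39×10^-5
Haaland: f = 0.01273
h_f = f(L/D)V²/(2g) = 0.01273·(1490/0.548)·3.006²/(2·9.81) = 15.94 m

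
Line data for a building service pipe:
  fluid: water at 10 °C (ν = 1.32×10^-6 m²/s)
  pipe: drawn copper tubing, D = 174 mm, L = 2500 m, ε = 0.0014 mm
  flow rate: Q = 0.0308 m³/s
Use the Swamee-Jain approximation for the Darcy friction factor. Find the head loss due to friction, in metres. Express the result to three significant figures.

h_f ≈ 19.8 m

V = 4Q/(πD²) = 4·0.0308/(π·0.174²) = 1.295 m/s
Re = VD/ν = 1.295·0.174/1.32×10^-6 = 1.71×10^5 → turbulent
ε/D = 0.0014/174 = 8.05×10^-6
Swamee-Jain: f = 0.01609
h_f = f(L/D)V²/(2g) = 0.01609·(2500/0.174)·1.295²/(2·9.81) = 19.77 m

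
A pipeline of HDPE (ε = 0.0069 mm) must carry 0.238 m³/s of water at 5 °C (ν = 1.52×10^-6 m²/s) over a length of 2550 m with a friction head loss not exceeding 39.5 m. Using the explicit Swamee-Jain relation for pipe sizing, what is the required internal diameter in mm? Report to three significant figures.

Swamee-Jain (Type III): D = 0.66·[ε^1.25·(LQ²/(gh_f))^4.75 + ν·Q^9.4·(L/(gh_f))^5.2]^0.04
LQ²/(gh_f) = 0.3728; L/(gh_f) = 6.581
Term 1 = ε^1.25·(…)^4.75 = 3.26×10^-9; Term 2 = ν·Q^9.4·(…)^5.2 = 3.77×10^-8
D = 0.66·(3.26×10^-9 + 3.77×10^-8)^0.04 = 0.3342 m = 334 mm
Check: V = 2.71 m/s, Re = 5.96×10^5, f = 0.01305, h_f = 37.3 m ≈ 39.5 m ✓

D ≈ 334 mm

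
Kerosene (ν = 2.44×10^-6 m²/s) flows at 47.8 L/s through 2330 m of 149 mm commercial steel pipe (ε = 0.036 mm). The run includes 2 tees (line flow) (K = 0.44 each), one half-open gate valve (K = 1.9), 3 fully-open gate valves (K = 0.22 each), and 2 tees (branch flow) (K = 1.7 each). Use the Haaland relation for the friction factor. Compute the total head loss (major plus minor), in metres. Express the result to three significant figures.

H_L ≈ 108 m

V = 4Q/(πD²) = 2.741 m/s; V²/2g = 0.3830 m
Re = 1.67×10^5, ε/D = 2.42×10^-4 → f = 0.01754 (Haaland)
Major: h_f = f(L/D)·V²/2g = 0.01754·15638·0.3830 = 105.1 m
Minor: ΣK = 6.84; h_m = ΣK·V²/2g = 2.620 m
Total H_L = 105.1 + 2.620 = 107.7 m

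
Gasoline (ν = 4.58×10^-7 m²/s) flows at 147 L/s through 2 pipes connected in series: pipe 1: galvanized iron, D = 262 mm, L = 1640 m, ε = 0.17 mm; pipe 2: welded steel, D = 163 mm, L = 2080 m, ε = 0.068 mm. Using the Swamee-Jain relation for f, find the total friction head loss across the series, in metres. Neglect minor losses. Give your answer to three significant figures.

Pipe 1: V = 2.727 m/s, Re = 1.56×10^6, ε/D = 6.49×10^-4, f = 0.01807, h_1 = f(L/D)V²/2g = 42.86 m
Pipe 2: V = 7.045 m/s, Re = 2.51×10^6, ε/D = 4.17×10^-4, f = 0.01634, h_2 = f(L/D)V²/2g = 527.5 m
Series → Q common, losses add: H = Σh = 570.4 m

H ≈ 570 m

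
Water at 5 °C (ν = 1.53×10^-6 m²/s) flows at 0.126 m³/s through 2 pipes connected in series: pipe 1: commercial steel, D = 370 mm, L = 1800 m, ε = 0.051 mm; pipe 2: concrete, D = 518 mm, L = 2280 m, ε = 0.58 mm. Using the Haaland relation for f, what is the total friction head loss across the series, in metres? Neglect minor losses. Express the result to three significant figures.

Pipe 1: V = 1.172 m/s, Re = 2.83×10^5, ε/D = 1.38×10^-4, f = 0.01567, h_1 = f(L/D)V²/2g = 5.336 m
Pipe 2: V = 0.5979 m/s, Re = 2.02×10^5, ε/D = 0.00112, f = 0.02136, h_2 = f(L/D)V²/2g = 1.713 m
Series → Q common, losses add: H = Σh = 7.049 m

H ≈ 7.05 m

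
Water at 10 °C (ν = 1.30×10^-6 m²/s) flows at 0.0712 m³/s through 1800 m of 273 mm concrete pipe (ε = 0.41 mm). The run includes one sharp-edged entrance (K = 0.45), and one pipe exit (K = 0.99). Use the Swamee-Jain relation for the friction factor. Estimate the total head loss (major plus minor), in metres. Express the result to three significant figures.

V = 4Q/(πD²) = 1.216 m/s; V²/2g = 0.07541 m
Re = 2.55×10^5, ε/D = 0.00150 → f = 0.02275 (Swamee-Jain)
Major: h_f = f(L/D)·V²/2g = 0.02275·6593·0.07541 = 11.31 m
Minor: ΣK = 1.44; h_m = ΣK·V²/2g = 0.1086 m
Total H_L = 11.31 + 0.1086 = 11.42 m

H_L ≈ 11.4 m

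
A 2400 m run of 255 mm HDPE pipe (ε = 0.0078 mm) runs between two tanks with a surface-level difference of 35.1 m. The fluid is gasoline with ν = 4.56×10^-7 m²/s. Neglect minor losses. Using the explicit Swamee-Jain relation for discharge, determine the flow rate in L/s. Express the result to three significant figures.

Swamee-Jain (Type II): Q = -0.965·√(gD⁵h_f/L)·ln[ε/(3.7D) + √(3.17ν²L/(gD³h_f))]
√(gD⁵h_f/L) = √(9.81·0.255⁵·35.1/2400) = 0.01244
ε/(3.7D) = 8.27×10^-6; √(3.17ν²L/(gD³h_f)) = 1.66×10^-5
Q = -0.965·0.01244·ln(2.491×10^-5) = 0.1272 m³/s
Check: V = 2.49 m/s, Re = 1.39×10^6, f = 0.01182, h_f = 35.2 m ≈ 35.1 m ✓

Q ≈ 127 L/s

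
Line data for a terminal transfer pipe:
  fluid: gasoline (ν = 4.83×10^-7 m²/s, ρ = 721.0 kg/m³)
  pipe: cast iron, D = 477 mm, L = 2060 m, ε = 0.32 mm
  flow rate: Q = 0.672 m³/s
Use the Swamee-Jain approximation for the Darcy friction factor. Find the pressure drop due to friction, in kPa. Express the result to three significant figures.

Δp ≈ 397 kPa

V = 4Q/(πD²) = 4·0.672/(π·0.477²) = 3.760 m/s
Re = VD/ν = 3.760·0.477/4.83×10^-7 = 3.71×10^6 → turbulent
ε/D = 0.32/477 = 6.71×10^-4
Swamee-Jain: f = 0.01802
h_f = f(L/D)V²/(2g) = 0.01802·(2060/0.477)·3.760²/(2·9.81) = 56.08 m
Δp = ρg·h_f = 721.0·9.81·56.08 = 396.7 kPa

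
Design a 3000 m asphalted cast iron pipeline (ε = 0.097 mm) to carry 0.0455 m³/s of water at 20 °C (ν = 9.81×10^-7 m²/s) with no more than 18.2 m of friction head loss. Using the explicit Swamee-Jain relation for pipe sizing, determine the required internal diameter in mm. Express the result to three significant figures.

D ≈ 223 mm

Swamee-Jain (Type III): D = 0.66·[ε^1.25·(LQ²/(gh_f))^4.75 + ν·Q^9.4·(L/(gh_f))^5.2]^0.04
LQ²/(gh_f) = 0.03479; L/(gh_f) = 16.80
Term 1 = ε^1.25·(…)^4.75 = 1.14×10^-12; Term 2 = ν·Q^9.4·(…)^5.2 = 5.61×10^-13
D = 0.66·(1.14×10^-12 + 5.61×10^-13)^0.04 = 0.2232 m = 223 mm
Check: V = 1.16 m/s, Re = 2.65×10^5, f = 0.01812, h_f = 16.8 m ≈ 18.2 m ✓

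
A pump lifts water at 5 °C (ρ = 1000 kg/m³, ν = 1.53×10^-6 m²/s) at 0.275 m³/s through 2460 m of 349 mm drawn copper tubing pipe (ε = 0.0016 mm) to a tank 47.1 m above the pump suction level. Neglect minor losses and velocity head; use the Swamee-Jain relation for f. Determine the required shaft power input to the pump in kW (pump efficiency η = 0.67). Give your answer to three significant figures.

V = 4Q/(πD²) = 2.875 m/s; Re = 6.56×10^5; ε/D = 4.58×10^-6; f = 0.01257
h_f = f(L/D)V²/2g = 37.31 m
Total head H = z + h_f = 47.1 + 37.31 = 84.41 m
P_hyd = ρgQH = 1000·9.81·0.275·84.41 = 227.7 kW
P_shaft = P_hyd/η = 227.7/0.67 = 339.9 kW

P_shaft ≈ 340 kW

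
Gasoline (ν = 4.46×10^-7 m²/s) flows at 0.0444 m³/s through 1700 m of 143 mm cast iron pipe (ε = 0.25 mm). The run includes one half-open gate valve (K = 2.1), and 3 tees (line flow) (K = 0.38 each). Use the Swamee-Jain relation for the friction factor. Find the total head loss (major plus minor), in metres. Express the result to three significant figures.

H_L ≈ 107 m

V = 4Q/(πD²) = 2.765 m/s; V²/2g = 0.3895 m
Re = 8.86×10^5, ε/D = 0.00175 → f = 0.02292 (Swamee-Jain)
Major: h_f = f(L/D)·V²/2g = 0.02292·11888·0.3895 = 106.1 m
Minor: ΣK = 3.24; h_m = ΣK·V²/2g = 1.262 m
Total H_L = 106.1 + 1.262 = 107.4 m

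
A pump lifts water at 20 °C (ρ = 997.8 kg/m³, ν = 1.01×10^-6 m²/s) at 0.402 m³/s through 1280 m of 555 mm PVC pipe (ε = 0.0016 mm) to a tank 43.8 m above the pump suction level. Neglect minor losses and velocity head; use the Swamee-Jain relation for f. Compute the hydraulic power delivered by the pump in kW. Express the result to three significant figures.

P_hyd ≈ 187 kW

V = 4Q/(πD²) = 1.662 m/s; Re = 9.13×10^5; ε/D = 2.88×10^-6; f = 0.01186
h_f = f(L/D)V²/2g = 3.848 m
Total head H = z + h_f = 43.8 + 3.848 = 47.65 m
P_hyd = ρgQH = 997.8·9.81·0.402·47.65 = 187.5 kW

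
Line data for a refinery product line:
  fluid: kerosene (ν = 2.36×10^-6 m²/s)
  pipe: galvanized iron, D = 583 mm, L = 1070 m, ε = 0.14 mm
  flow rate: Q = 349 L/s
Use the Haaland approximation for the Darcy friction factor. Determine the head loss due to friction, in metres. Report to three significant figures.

h_f ≈ 2.60 m

V = 4Q/(πD²) = 4·0.349/(π·0.583²) = 1.307 m/s
Re = VD/ν = 1.307·0.583/2.36×10^-6 = 3.23×10^5 → turbulent
ε/D = 0.14/583 = 2.40×10^-4
Haaland: f = 0.01625
h_f = f(L/D)V²/(2g) = 0.01625·(1070/0.583)·1.307²/(2·9.81) = 2.598 m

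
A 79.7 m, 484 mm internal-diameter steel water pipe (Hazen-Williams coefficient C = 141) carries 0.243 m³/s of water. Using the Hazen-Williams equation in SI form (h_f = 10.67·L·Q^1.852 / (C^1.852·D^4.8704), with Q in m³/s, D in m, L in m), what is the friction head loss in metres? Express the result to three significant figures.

h_f ≈ 0.222 m

h_f = 10.67·79.7·0.243^1.852 / (141^1.852·0.484^4.8704) = 0.2220 m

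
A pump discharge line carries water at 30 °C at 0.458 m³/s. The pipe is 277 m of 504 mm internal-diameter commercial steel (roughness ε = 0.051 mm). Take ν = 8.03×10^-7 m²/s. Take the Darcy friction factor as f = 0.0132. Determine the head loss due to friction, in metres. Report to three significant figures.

V = 4Q/(πD²) = 4·0.458/(π·0.504²) = 2.296 m/s
h_f = f(L/D)V²/(2g) = 0.01320·(277/0.504)·2.296²/(2·9.81) = 1.949 m

h_f ≈ 1.95 m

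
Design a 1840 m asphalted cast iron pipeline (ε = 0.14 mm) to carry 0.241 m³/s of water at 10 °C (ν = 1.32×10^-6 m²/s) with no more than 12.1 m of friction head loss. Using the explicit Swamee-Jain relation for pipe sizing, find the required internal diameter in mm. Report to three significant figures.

Swamee-Jain (Type III): D = 0.66·[ε^1.25·(LQ²/(gh_f))^4.75 + ν·Q^9.4·(L/(gh_f))^5.2]^0.04
LQ²/(gh_f) = 0.9003; L/(gh_f) = 15.50
Term 1 = ε^1.25·(…)^4.75 = 9.25×10^-6; Term 2 = ν·Q^9.4·(…)^5.2 = 3.17×10^-6
D = 0.66·(9.25×10^-6 + 3.17×10^-6)^0.04 = 0.4201 m = 420 mm
Check: V = 1.74 m/s, Re = 5.53×10^5, f = 0.01653, h_f = 11.2 m ≈ 12.1 m ✓

D ≈ 420 mm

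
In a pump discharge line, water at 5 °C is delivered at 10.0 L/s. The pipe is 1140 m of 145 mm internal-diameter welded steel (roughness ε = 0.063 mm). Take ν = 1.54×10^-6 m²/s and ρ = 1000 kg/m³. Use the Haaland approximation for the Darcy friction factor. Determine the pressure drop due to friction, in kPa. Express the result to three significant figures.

Δp ≈ 31.1 kPa

V = 4Q/(πD²) = 4·0.0100/(π·0.145²) = 0.6056 m/s
Re = VD/ν = 0.6056·0.145/1.54×10^-6 = 5.70×10^4 → turbulent
ε/D = 0.063/145 = 4.34×10^-4
Haaland: f = 0.02155
h_f = f(L/D)V²/(2g) = 0.02155·(1140/0.145)·0.6056²/(2·9.81) = 3.168 m
Δp = ρg·h_f = 1000·9.81·3.168 = 31.07 kPa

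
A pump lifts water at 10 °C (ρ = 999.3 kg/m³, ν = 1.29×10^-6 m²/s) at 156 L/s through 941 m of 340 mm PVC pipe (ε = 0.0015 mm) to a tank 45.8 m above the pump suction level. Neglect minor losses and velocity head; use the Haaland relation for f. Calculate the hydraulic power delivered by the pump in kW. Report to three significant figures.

P_hyd ≈ 78.5 kW

V = 4Q/(πD²) = 1.718 m/s; Re = 4.53×10^5; ε/D = 4.41×10^-6; f = 0.01334
h_f = f(L/D)V²/2g = 5.557 m
Total head H = z + h_f = 45.8 + 5.557 = 51.36 m
P_hyd = ρgQH = 999.3·9.81·0.156·51.36 = 78.54 kW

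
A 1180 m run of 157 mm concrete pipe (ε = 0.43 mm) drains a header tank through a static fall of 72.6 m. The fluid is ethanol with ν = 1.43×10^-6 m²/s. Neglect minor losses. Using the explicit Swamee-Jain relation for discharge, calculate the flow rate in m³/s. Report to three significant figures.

Q ≈ 0.0523 m³/s

Swamee-Jain (Type II): Q = -0.965·√(gD⁵h_f/L)·ln[ε/(3.7D) + √(3.17ν²L/(gD³h_f))]
√(gD⁵h_f/L) = √(9.81·0.157⁵·72.6/1180) = 0.007588
ε/(3.7D) = 7.40×10^-4; √(3.17ν²L/(gD³h_f)) = 5.27×10^-5
Q = -0.965·0.007588·ln(7.929×10^-4) = 0.05228 m³/s
Check: V = 2.70 m/s, Re = 2.96×10^5, f = 0.02614, h_f = 73.0 m ≈ 72.6 m ✓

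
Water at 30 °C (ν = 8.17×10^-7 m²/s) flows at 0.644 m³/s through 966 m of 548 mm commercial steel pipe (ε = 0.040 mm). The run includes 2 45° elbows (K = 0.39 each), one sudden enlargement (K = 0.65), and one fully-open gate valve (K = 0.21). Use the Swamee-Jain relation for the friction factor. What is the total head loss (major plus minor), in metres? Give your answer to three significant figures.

V = 4Q/(πD²) = 2.730 m/s; V²/2g = 0.3800 m
Re = 1.83×10^6, ε/D = 7.30×10^-5 → f = 0.01245 (Swamee-Jain)
Major: h_f = f(L/D)·V²/2g = 0.01245·1763·0.3800 = 8.337 m
Minor: ΣK = 1.64; h_m = ΣK·V²/2g = 0.6232 m
Total H_L = 8.337 + 0.6232 = 8.960 m

H_L ≈ 8.96 m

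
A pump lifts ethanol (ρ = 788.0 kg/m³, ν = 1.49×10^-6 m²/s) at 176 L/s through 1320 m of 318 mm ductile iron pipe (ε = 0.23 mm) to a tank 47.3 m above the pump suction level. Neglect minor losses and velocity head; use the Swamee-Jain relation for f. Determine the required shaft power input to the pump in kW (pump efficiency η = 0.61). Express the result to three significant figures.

V = 4Q/(πD²) = 2.216 m/s; Re = 4.73×10^5; ε/D = 7.23×10^-4; f = 0.01909
h_f = f(L/D)V²/2g = 19.83 m
Total head H = z + h_f = 47.3 + 19.83 = 67.13 m
P_hyd = ρgQH = 788.0·9.81·0.176·67.13 = 91.33 kW
P_shaft = P_hyd/η = 91.33/0.61 = 149.7 kW

P_shaft ≈ 150 kW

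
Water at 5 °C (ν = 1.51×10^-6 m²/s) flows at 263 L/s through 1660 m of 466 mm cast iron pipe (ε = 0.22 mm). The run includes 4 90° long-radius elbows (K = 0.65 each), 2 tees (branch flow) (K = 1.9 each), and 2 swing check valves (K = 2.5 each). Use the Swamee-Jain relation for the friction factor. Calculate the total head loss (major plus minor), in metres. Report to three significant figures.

H_L ≈ 9.00 m

V = 4Q/(πD²) = 1.542 m/s; V²/2g = 0.1212 m
Re = 4.76×10^5, ε/D = 4.72×10^-4 → f = 0.01765 (Swamee-Jain)
Major: h_f = f(L/D)·V²/2g = 0.01765·3562·0.1212 = 7.618 m
Minor: ΣK = 11.4; h_m = ΣK·V²/2g = 1.382 m
Total H_L = 7.618 + 1.382 = 9.000 m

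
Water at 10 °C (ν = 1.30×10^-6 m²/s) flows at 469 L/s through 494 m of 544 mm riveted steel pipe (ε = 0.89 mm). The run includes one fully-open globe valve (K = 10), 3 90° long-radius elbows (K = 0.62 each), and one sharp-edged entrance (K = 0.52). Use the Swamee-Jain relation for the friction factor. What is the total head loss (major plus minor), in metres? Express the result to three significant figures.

H_L ≈ 6.82 m

V = 4Q/(πD²) = 2.018 m/s; V²/2g = 0.2075 m
Re = 8.44×10^5, ε/D = 0.00164 → f = 0.02256 (Swamee-Jain)
Major: h_f = f(L/D)·V²/2g = 0.02256·908.1·0.2075 = 4.251 m
Minor: ΣK = 12.4; h_m = ΣK·V²/2g = 2.569 m
Total H_L = 4.251 + 2.569 = 6.820 m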